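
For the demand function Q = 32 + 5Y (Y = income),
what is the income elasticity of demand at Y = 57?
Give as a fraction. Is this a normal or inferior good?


dQ/dY = 5
At Y = 57: Q = 32 + 5*57 = 317
Ey = (dQ/dY)(Y/Q) = 5 * 57 / 317 = 285/317
Since Ey > 0, this is a normal good.

285/317 (normal good)


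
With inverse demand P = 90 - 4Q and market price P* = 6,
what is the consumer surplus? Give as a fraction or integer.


Maximum willingness to pay (at Q=0): P_max = 90
Quantity demanded at P* = 6:
Q* = (90 - 6)/4 = 21
CS = (1/2) * Q* * (P_max - P*)
CS = (1/2) * 21 * (90 - 6)
CS = (1/2) * 21 * 84 = 882

882


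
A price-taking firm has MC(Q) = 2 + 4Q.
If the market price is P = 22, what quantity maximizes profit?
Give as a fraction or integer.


In perfect competition, profit is maximized where P = MC.
22 = 2 + 4Q
20 = 4Q
Q* = 20/4 = 5

5


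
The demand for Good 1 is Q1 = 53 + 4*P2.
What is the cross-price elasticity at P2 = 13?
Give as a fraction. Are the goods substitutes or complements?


dQ1/dP2 = 4
At P2 = 13: Q1 = 53 + 4*13 = 105
Exy = (dQ1/dP2)(P2/Q1) = 4 * 13 / 105 = 52/105
Since Exy > 0, the goods are substitutes.

52/105 (substitutes)


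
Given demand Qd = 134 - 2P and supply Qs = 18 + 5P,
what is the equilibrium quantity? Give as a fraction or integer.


First find equilibrium price:
134 - 2P = 18 + 5P
P* = 116/7 = 116/7
Then substitute into demand:
Q* = 134 - 2 * 116/7 = 706/7

706/7


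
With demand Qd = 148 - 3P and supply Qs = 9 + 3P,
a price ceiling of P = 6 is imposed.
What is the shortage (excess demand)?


At P = 6:
Qd = 148 - 3*6 = 130
Qs = 9 + 3*6 = 27
Shortage = Qd - Qs = 130 - 27 = 103

103


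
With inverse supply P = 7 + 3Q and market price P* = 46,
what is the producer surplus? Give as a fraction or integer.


Minimum supply price (at Q=0): P_min = 7
Quantity supplied at P* = 46:
Q* = (46 - 7)/3 = 13
PS = (1/2) * Q* * (P* - P_min)
PS = (1/2) * 13 * (46 - 7)
PS = (1/2) * 13 * 39 = 507/2

507/2


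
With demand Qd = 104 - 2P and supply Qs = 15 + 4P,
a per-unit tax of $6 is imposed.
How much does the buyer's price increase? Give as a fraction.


With a per-unit tax, the buyer's price increase depends on relative slopes.
Supply slope: d = 4, Demand slope: b = 2
Buyer's price increase = d * tax / (b + d)
= 4 * 6 / (2 + 4)
= 24 / 6 = 4

4


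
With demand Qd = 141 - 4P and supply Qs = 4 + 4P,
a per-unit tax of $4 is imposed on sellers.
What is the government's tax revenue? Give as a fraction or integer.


With tax on sellers, new supply: Qs' = 4 + 4(P - 4)
= 4P - 12
New equilibrium quantity:
Q_new = 129/2
Tax revenue = tax * Q_new = 4 * 129/2 = 258

258


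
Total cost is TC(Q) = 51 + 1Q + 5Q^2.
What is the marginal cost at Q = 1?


MC = dTC/dQ = 1 + 2*5*Q
At Q = 1:
MC = 1 + 10*1
MC = 1 + 10 = 11

11


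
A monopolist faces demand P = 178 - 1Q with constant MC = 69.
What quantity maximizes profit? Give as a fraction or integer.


TR = P*Q = (178 - 1Q)Q = 178Q - 1Q^2
MR = dTR/dQ = 178 - 2Q
Set MR = MC:
178 - 2Q = 69
109 = 2Q
Q* = 109/2 = 109/2

109/2


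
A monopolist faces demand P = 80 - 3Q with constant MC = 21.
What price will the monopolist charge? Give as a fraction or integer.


MR = 80 - 6Q
Set MR = MC: 80 - 6Q = 21
Q* = 59/6
Substitute into demand:
P* = 80 - 3*59/6 = 101/2

101/2


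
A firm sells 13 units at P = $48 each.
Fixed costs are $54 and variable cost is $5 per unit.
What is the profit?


Total Revenue = P * Q = 48 * 13 = $624
Total Cost = FC + VC*Q = 54 + 5*13 = $119
Profit = TR - TC = 624 - 119 = $505

$505


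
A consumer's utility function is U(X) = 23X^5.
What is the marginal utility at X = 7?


MU = dU/dX = 23*5*X^(5-1)
MU = 115*X^4
At X = 7:
MU = 115 * 7^4
MU = 115 * 2401 = 276115

276115


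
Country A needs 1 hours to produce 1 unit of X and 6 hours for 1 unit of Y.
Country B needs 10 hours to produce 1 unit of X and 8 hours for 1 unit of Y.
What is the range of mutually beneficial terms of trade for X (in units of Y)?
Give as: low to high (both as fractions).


Opportunity cost of X for Country A = hours_X / hours_Y = 1/6 = 1/6 units of Y
Opportunity cost of X for Country B = hours_X / hours_Y = 10/8 = 5/4 units of Y
Terms of trade must be between the two opportunity costs.
Range: 1/6 to 5/4

1/6 to 5/4


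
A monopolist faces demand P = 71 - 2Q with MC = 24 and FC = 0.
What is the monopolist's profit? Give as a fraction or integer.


MR = MC: 71 - 4Q = 24
Q* = 47/4
P* = 71 - 2*47/4 = 95/2
Profit = (P* - MC)*Q* - FC
= (95/2 - 24)*47/4 - 0
= 47/2*47/4 - 0
= 2209/8 - 0 = 2209/8

2209/8


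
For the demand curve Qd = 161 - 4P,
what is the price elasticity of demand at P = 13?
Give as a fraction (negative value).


dQ/dP = -4
At P = 13: Q = 161 - 4*13 = 109
E = (dQ/dP)(P/Q) = (-4)(13/109) = -52/109

-52/109


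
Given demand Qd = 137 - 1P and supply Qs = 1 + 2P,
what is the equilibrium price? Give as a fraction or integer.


At equilibrium, Qd = Qs.
137 - 1P = 1 + 2P
137 - 1 = 1P + 2P
136 = 3P
P* = 136/3 = 136/3

136/3


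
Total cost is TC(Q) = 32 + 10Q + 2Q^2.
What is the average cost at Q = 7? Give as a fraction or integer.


TC(7) = 32 + 10*7 + 2*7^2
TC(7) = 32 + 70 + 98 = 200
AC = TC/Q = 200/7 = 200/7

200/7


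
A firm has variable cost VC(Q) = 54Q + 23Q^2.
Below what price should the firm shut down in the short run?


AVC(Q) = VC(Q)/Q = 54 + 23Q
AVC is increasing in Q, so minimum AVC is at Q -> 0+.
Min AVC = 54
The firm should shut down if P < 54.

54


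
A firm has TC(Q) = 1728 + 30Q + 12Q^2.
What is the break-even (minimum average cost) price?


AC(Q) = 1728/Q + 30 + 12Q
To minimize: dAC/dQ = -1728/Q^2 + 12 = 0
Q^2 = 1728/12 = 144
Q* = 12
Min AC = 1728/12 + 30 + 12*12
Min AC = 144 + 30 + 144 = 318

318


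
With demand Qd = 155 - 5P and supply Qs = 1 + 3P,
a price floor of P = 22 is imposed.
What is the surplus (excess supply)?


At P = 22:
Qd = 155 - 5*22 = 45
Qs = 1 + 3*22 = 67
Surplus = Qs - Qd = 67 - 45 = 22

22


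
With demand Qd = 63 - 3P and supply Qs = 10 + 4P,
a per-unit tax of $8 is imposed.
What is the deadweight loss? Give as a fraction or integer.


Pre-tax equilibrium quantity: Q* = 282/7
Post-tax equilibrium quantity: Q_tax = 186/7
Reduction in quantity: Q* - Q_tax = 96/7
DWL = (1/2) * tax * (Q* - Q_tax)
DWL = (1/2) * 8 * 96/7 = 384/7

384/7


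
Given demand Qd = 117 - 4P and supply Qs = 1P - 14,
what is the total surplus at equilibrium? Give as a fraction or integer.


Find equilibrium: 117 - 4P = 1P - 14
117 + 14 = 5P
P* = 131/5 = 131/5
Q* = 1*131/5 - 14 = 61/5
Inverse demand: P = 117/4 - Q/4, so P_max = 117/4
Inverse supply: P = 14 + Q/1, so P_min = 14
CS = (1/2) * 61/5 * (117/4 - 131/5) = 3721/200
PS = (1/2) * 61/5 * (131/5 - 14) = 3721/50
TS = CS + PS = 3721/200 + 3721/50 = 3721/40

3721/40


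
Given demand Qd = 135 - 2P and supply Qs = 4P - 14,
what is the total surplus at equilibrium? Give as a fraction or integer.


Find equilibrium: 135 - 2P = 4P - 14
135 + 14 = 6P
P* = 149/6 = 149/6
Q* = 4*149/6 - 14 = 256/3
Inverse demand: P = 135/2 - Q/2, so P_max = 135/2
Inverse supply: P = 7/2 + Q/4, so P_min = 7/2
CS = (1/2) * 256/3 * (135/2 - 149/6) = 16384/9
PS = (1/2) * 256/3 * (149/6 - 7/2) = 8192/9
TS = CS + PS = 16384/9 + 8192/9 = 8192/3

8192/3


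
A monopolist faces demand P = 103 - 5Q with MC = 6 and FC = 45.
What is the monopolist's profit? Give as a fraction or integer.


MR = MC: 103 - 10Q = 6
Q* = 97/10
P* = 103 - 5*97/10 = 109/2
Profit = (P* - MC)*Q* - FC
= (109/2 - 6)*97/10 - 45
= 97/2*97/10 - 45
= 9409/20 - 45 = 8509/20

8509/20


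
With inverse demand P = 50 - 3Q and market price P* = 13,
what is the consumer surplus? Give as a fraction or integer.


Maximum willingness to pay (at Q=0): P_max = 50
Quantity demanded at P* = 13:
Q* = (50 - 13)/3 = 37/3
CS = (1/2) * Q* * (P_max - P*)
CS = (1/2) * 37/3 * (50 - 13)
CS = (1/2) * 37/3 * 37 = 1369/6

1369/6


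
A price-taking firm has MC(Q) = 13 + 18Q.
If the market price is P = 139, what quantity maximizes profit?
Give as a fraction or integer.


In perfect competition, profit is maximized where P = MC.
139 = 13 + 18Q
126 = 18Q
Q* = 126/18 = 7

7


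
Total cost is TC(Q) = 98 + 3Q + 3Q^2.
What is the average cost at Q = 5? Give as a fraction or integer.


TC(5) = 98 + 3*5 + 3*5^2
TC(5) = 98 + 15 + 75 = 188
AC = TC/Q = 188/5 = 188/5

188/5


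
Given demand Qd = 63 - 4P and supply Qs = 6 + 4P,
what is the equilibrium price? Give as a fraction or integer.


At equilibrium, Qd = Qs.
63 - 4P = 6 + 4P
63 - 6 = 4P + 4P
57 = 8P
P* = 57/8 = 57/8

57/8


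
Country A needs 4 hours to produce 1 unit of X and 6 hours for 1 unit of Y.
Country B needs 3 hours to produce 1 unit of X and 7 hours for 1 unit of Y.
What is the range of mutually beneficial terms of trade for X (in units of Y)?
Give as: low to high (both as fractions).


Opportunity cost of X for Country A = hours_X / hours_Y = 4/6 = 2/3 units of Y
Opportunity cost of X for Country B = hours_X / hours_Y = 3/7 = 3/7 units of Y
Terms of trade must be between the two opportunity costs.
Range: 3/7 to 2/3

3/7 to 2/3


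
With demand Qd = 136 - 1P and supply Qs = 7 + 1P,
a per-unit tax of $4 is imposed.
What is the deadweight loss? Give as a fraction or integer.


Pre-tax equilibrium quantity: Q* = 143/2
Post-tax equilibrium quantity: Q_tax = 139/2
Reduction in quantity: Q* - Q_tax = 2
DWL = (1/2) * tax * (Q* - Q_tax)
DWL = (1/2) * 4 * 2 = 4

4


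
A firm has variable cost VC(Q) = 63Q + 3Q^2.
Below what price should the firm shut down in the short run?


AVC(Q) = VC(Q)/Q = 63 + 3Q
AVC is increasing in Q, so minimum AVC is at Q -> 0+.
Min AVC = 63
The firm should shut down if P < 63.

63


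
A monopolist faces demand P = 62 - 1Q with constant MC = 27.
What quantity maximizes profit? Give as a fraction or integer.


TR = P*Q = (62 - 1Q)Q = 62Q - 1Q^2
MR = dTR/dQ = 62 - 2Q
Set MR = MC:
62 - 2Q = 27
35 = 2Q
Q* = 35/2 = 35/2

35/2


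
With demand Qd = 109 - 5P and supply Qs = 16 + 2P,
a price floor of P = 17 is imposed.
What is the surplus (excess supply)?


At P = 17:
Qd = 109 - 5*17 = 24
Qs = 16 + 2*17 = 50
Surplus = Qs - Qd = 50 - 24 = 26

26


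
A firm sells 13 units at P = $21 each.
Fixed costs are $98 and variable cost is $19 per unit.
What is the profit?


Total Revenue = P * Q = 21 * 13 = $273
Total Cost = FC + VC*Q = 98 + 19*13 = $345
Profit = TR - TC = 273 - 345 = $-72

$-72


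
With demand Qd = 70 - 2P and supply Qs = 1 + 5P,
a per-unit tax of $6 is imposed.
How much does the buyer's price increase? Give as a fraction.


With a per-unit tax, the buyer's price increase depends on relative slopes.
Supply slope: d = 5, Demand slope: b = 2
Buyer's price increase = d * tax / (b + d)
= 5 * 6 / (2 + 5)
= 30 / 7 = 30/7

30/7


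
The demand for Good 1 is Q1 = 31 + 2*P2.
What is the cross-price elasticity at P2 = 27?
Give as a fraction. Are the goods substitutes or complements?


dQ1/dP2 = 2
At P2 = 27: Q1 = 31 + 2*27 = 85
Exy = (dQ1/dP2)(P2/Q1) = 2 * 27 / 85 = 54/85
Since Exy > 0, the goods are substitutes.

54/85 (substitutes)


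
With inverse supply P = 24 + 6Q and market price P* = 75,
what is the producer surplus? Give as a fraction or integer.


Minimum supply price (at Q=0): P_min = 24
Quantity supplied at P* = 75:
Q* = (75 - 24)/6 = 17/2
PS = (1/2) * Q* * (P* - P_min)
PS = (1/2) * 17/2 * (75 - 24)
PS = (1/2) * 17/2 * 51 = 867/4

867/4


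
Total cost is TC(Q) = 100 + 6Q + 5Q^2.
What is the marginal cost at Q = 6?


MC = dTC/dQ = 6 + 2*5*Q
At Q = 6:
MC = 6 + 10*6
MC = 6 + 60 = 66

66


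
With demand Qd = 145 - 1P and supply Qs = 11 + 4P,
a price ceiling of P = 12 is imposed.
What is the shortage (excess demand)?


At P = 12:
Qd = 145 - 1*12 = 133
Qs = 11 + 4*12 = 59
Shortage = Qd - Qs = 133 - 59 = 74

74


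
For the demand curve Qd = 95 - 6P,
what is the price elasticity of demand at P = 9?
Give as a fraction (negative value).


dQ/dP = -6
At P = 9: Q = 95 - 6*9 = 41
E = (dQ/dP)(P/Q) = (-6)(9/41) = -54/41

-54/41


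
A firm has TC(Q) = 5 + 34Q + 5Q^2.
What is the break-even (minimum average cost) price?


AC(Q) = 5/Q + 34 + 5Q
To minimize: dAC/dQ = -5/Q^2 + 5 = 0
Q^2 = 5/5 = 1
Q* = 1
Min AC = 5/1 + 34 + 5*1
Min AC = 5 + 34 + 5 = 44

44


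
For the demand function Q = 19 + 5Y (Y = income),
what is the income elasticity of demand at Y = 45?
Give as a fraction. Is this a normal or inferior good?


dQ/dY = 5
At Y = 45: Q = 19 + 5*45 = 244
Ey = (dQ/dY)(Y/Q) = 5 * 45 / 244 = 225/244
Since Ey > 0, this is a normal good.

225/244 (normal good)


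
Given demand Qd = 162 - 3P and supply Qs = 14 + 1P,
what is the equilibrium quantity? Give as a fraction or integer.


First find equilibrium price:
162 - 3P = 14 + 1P
P* = 148/4 = 37
Then substitute into demand:
Q* = 162 - 3 * 37 = 51

51


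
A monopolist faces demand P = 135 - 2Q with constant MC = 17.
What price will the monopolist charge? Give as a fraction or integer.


MR = 135 - 4Q
Set MR = MC: 135 - 4Q = 17
Q* = 59/2
Substitute into demand:
P* = 135 - 2*59/2 = 76

76


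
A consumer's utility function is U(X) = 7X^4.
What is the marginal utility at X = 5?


MU = dU/dX = 7*4*X^(4-1)
MU = 28*X^3
At X = 5:
MU = 28 * 5^3
MU = 28 * 125 = 3500

3500


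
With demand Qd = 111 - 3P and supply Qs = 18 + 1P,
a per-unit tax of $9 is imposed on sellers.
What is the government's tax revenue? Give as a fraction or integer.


With tax on sellers, new supply: Qs' = 18 + 1(P - 9)
= 9 + 1P
New equilibrium quantity:
Q_new = 69/2
Tax revenue = tax * Q_new = 9 * 69/2 = 621/2

621/2


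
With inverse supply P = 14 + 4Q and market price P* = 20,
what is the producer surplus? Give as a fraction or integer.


Minimum supply price (at Q=0): P_min = 14
Quantity supplied at P* = 20:
Q* = (20 - 14)/4 = 3/2
PS = (1/2) * Q* * (P* - P_min)
PS = (1/2) * 3/2 * (20 - 14)
PS = (1/2) * 3/2 * 6 = 9/2

9/2


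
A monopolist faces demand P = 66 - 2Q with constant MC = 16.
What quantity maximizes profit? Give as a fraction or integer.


TR = P*Q = (66 - 2Q)Q = 66Q - 2Q^2
MR = dTR/dQ = 66 - 4Q
Set MR = MC:
66 - 4Q = 16
50 = 4Q
Q* = 50/4 = 25/2

25/2


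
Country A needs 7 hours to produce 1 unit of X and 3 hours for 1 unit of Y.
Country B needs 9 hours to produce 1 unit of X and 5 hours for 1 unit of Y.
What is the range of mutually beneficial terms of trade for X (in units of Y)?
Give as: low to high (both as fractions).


Opportunity cost of X for Country A = hours_X / hours_Y = 7/3 = 7/3 units of Y
Opportunity cost of X for Country B = hours_X / hours_Y = 9/5 = 9/5 units of Y
Terms of trade must be between the two opportunity costs.
Range: 9/5 to 7/3

9/5 to 7/3


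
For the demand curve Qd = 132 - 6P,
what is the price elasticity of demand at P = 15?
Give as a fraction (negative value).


dQ/dP = -6
At P = 15: Q = 132 - 6*15 = 42
E = (dQ/dP)(P/Q) = (-6)(15/42) = -15/7

-15/7


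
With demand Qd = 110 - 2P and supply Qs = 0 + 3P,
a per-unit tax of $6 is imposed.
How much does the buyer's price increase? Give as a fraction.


With a per-unit tax, the buyer's price increase depends on relative slopes.
Supply slope: d = 3, Demand slope: b = 2
Buyer's price increase = d * tax / (b + d)
= 3 * 6 / (2 + 3)
= 18 / 5 = 18/5

18/5


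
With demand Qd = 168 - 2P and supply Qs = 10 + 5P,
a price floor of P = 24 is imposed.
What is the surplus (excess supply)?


At P = 24:
Qd = 168 - 2*24 = 120
Qs = 10 + 5*24 = 130
Surplus = Qs - Qd = 130 - 120 = 10

10


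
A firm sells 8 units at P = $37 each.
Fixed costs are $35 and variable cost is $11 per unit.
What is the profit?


Total Revenue = P * Q = 37 * 8 = $296
Total Cost = FC + VC*Q = 35 + 11*8 = $123
Profit = TR - TC = 296 - 123 = $173

$173


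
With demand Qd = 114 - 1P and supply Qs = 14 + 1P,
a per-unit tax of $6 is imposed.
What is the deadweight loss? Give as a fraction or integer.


Pre-tax equilibrium quantity: Q* = 64
Post-tax equilibrium quantity: Q_tax = 61
Reduction in quantity: Q* - Q_tax = 3
DWL = (1/2) * tax * (Q* - Q_tax)
DWL = (1/2) * 6 * 3 = 9

9


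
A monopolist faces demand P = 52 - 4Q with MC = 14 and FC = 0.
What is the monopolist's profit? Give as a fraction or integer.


MR = MC: 52 - 8Q = 14
Q* = 19/4
P* = 52 - 4*19/4 = 33
Profit = (P* - MC)*Q* - FC
= (33 - 14)*19/4 - 0
= 19*19/4 - 0
= 361/4 - 0 = 361/4

361/4


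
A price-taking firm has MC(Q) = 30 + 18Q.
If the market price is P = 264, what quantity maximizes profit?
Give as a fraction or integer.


In perfect competition, profit is maximized where P = MC.
264 = 30 + 18Q
234 = 18Q
Q* = 234/18 = 13

13


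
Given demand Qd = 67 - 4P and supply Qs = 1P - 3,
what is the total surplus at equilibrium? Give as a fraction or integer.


Find equilibrium: 67 - 4P = 1P - 3
67 + 3 = 5P
P* = 70/5 = 14
Q* = 1*14 - 3 = 11
Inverse demand: P = 67/4 - Q/4, so P_max = 67/4
Inverse supply: P = 3 + Q/1, so P_min = 3
CS = (1/2) * 11 * (67/4 - 14) = 121/8
PS = (1/2) * 11 * (14 - 3) = 121/2
TS = CS + PS = 121/8 + 121/2 = 605/8

605/8


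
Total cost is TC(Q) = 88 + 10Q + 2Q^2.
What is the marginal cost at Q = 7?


MC = dTC/dQ = 10 + 2*2*Q
At Q = 7:
MC = 10 + 4*7
MC = 10 + 28 = 38

38


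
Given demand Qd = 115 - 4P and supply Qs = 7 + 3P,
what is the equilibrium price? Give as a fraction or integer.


At equilibrium, Qd = Qs.
115 - 4P = 7 + 3P
115 - 7 = 4P + 3P
108 = 7P
P* = 108/7 = 108/7

108/7


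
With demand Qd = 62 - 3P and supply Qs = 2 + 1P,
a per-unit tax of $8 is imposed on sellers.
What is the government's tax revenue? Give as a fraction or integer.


With tax on sellers, new supply: Qs' = 2 + 1(P - 8)
= 1P - 6
New equilibrium quantity:
Q_new = 11
Tax revenue = tax * Q_new = 8 * 11 = 88

88


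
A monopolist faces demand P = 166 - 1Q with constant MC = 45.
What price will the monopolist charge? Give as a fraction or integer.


MR = 166 - 2Q
Set MR = MC: 166 - 2Q = 45
Q* = 121/2
Substitute into demand:
P* = 166 - 1*121/2 = 211/2

211/2


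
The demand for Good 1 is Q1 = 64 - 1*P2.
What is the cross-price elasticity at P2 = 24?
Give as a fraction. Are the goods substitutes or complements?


dQ1/dP2 = -1
At P2 = 24: Q1 = 64 - 1*24 = 40
Exy = (dQ1/dP2)(P2/Q1) = -1 * 24 / 40 = -3/5
Since Exy < 0, the goods are complements.

-3/5 (complements)


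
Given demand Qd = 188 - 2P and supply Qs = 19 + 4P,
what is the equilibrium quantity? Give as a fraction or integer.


First find equilibrium price:
188 - 2P = 19 + 4P
P* = 169/6 = 169/6
Then substitute into demand:
Q* = 188 - 2 * 169/6 = 395/3

395/3


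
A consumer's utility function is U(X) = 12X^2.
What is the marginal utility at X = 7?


MU = dU/dX = 12*2*X^(2-1)
MU = 24*X^1
At X = 7:
MU = 24 * 7^1
MU = 24 * 7 = 168

168


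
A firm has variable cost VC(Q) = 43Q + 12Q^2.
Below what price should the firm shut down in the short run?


AVC(Q) = VC(Q)/Q = 43 + 12Q
AVC is increasing in Q, so minimum AVC is at Q -> 0+.
Min AVC = 43
The firm should shut down if P < 43.

43


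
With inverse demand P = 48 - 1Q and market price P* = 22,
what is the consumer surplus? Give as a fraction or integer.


Maximum willingness to pay (at Q=0): P_max = 48
Quantity demanded at P* = 22:
Q* = (48 - 22)/1 = 26
CS = (1/2) * Q* * (P_max - P*)
CS = (1/2) * 26 * (48 - 22)
CS = (1/2) * 26 * 26 = 338

338


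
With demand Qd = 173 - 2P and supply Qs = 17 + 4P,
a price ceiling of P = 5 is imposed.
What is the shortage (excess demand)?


At P = 5:
Qd = 173 - 2*5 = 163
Qs = 17 + 4*5 = 37
Shortage = Qd - Qs = 163 - 37 = 126

126


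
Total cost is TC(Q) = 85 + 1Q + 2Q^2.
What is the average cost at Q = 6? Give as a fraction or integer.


TC(6) = 85 + 1*6 + 2*6^2
TC(6) = 85 + 6 + 72 = 163
AC = TC/Q = 163/6 = 163/6

163/6


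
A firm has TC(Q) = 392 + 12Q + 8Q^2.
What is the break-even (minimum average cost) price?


AC(Q) = 392/Q + 12 + 8Q
To minimize: dAC/dQ = -392/Q^2 + 8 = 0
Q^2 = 392/8 = 49
Q* = 7
Min AC = 392/7 + 12 + 8*7
Min AC = 56 + 12 + 56 = 124

124


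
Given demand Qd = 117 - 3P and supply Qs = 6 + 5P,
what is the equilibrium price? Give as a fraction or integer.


At equilibrium, Qd = Qs.
117 - 3P = 6 + 5P
117 - 6 = 3P + 5P
111 = 8P
P* = 111/8 = 111/8

111/8


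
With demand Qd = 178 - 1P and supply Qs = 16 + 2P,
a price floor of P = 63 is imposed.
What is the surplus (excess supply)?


At P = 63:
Qd = 178 - 1*63 = 115
Qs = 16 + 2*63 = 142
Surplus = Qs - Qd = 142 - 115 = 27

27


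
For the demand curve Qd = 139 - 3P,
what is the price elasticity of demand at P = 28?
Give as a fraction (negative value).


dQ/dP = -3
At P = 28: Q = 139 - 3*28 = 55
E = (dQ/dP)(P/Q) = (-3)(28/55) = -84/55

-84/55


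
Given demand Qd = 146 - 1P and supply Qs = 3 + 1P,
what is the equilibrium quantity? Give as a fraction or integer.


First find equilibrium price:
146 - 1P = 3 + 1P
P* = 143/2 = 143/2
Then substitute into demand:
Q* = 146 - 1 * 143/2 = 149/2

149/2


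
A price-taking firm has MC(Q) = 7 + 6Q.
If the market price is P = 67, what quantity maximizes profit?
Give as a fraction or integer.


In perfect competition, profit is maximized where P = MC.
67 = 7 + 6Q
60 = 6Q
Q* = 60/6 = 10

10


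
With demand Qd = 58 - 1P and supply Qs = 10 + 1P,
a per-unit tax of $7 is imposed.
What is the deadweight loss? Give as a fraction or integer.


Pre-tax equilibrium quantity: Q* = 34
Post-tax equilibrium quantity: Q_tax = 61/2
Reduction in quantity: Q* - Q_tax = 7/2
DWL = (1/2) * tax * (Q* - Q_tax)
DWL = (1/2) * 7 * 7/2 = 49/4

49/4


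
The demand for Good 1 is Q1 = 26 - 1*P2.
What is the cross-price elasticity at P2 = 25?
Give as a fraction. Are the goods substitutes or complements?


dQ1/dP2 = -1
At P2 = 25: Q1 = 26 - 1*25 = 1
Exy = (dQ1/dP2)(P2/Q1) = -1 * 25 / 1 = -25
Since Exy < 0, the goods are complements.

-25 (complements)


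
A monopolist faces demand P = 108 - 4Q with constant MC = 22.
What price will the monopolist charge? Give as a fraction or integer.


MR = 108 - 8Q
Set MR = MC: 108 - 8Q = 22
Q* = 43/4
Substitute into demand:
P* = 108 - 4*43/4 = 65

65


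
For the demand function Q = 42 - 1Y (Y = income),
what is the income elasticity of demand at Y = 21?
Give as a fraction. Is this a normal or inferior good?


dQ/dY = -1
At Y = 21: Q = 42 - 1*21 = 21
Ey = (dQ/dY)(Y/Q) = -1 * 21 / 21 = -1
Since Ey < 0, this is a inferior good.

-1 (inferior good)


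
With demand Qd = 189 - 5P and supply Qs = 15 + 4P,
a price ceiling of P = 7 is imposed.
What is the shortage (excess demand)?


At P = 7:
Qd = 189 - 5*7 = 154
Qs = 15 + 4*7 = 43
Shortage = Qd - Qs = 154 - 43 = 111

111


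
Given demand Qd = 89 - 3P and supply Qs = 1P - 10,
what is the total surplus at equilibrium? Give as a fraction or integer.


Find equilibrium: 89 - 3P = 1P - 10
89 + 10 = 4P
P* = 99/4 = 99/4
Q* = 1*99/4 - 10 = 59/4
Inverse demand: P = 89/3 - Q/3, so P_max = 89/3
Inverse supply: P = 10 + Q/1, so P_min = 10
CS = (1/2) * 59/4 * (89/3 - 99/4) = 3481/96
PS = (1/2) * 59/4 * (99/4 - 10) = 3481/32
TS = CS + PS = 3481/96 + 3481/32 = 3481/24

3481/24


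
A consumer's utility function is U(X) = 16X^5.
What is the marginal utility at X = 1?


MU = dU/dX = 16*5*X^(5-1)
MU = 80*X^4
At X = 1:
MU = 80 * 1^4
MU = 80 * 1 = 80

80


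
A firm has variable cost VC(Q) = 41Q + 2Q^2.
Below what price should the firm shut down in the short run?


AVC(Q) = VC(Q)/Q = 41 + 2Q
AVC is increasing in Q, so minimum AVC is at Q -> 0+.
Min AVC = 41
The firm should shut down if P < 41.

41


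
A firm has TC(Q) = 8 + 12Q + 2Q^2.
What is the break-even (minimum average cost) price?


AC(Q) = 8/Q + 12 + 2Q
To minimize: dAC/dQ = -8/Q^2 + 2 = 0
Q^2 = 8/2 = 4
Q* = 2
Min AC = 8/2 + 12 + 2*2
Min AC = 4 + 12 + 4 = 20

20


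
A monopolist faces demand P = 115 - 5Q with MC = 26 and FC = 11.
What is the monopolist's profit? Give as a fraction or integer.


MR = MC: 115 - 10Q = 26
Q* = 89/10
P* = 115 - 5*89/10 = 141/2
Profit = (P* - MC)*Q* - FC
= (141/2 - 26)*89/10 - 11
= 89/2*89/10 - 11
= 7921/20 - 11 = 7701/20

7701/20


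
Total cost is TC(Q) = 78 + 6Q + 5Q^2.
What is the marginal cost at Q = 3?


MC = dTC/dQ = 6 + 2*5*Q
At Q = 3:
MC = 6 + 10*3
MC = 6 + 30 = 36

36


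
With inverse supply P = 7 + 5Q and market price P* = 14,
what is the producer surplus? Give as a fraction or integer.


Minimum supply price (at Q=0): P_min = 7
Quantity supplied at P* = 14:
Q* = (14 - 7)/5 = 7/5
PS = (1/2) * Q* * (P* - P_min)
PS = (1/2) * 7/5 * (14 - 7)
PS = (1/2) * 7/5 * 7 = 49/10

49/10


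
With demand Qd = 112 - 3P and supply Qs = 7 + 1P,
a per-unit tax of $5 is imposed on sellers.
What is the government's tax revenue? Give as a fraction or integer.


With tax on sellers, new supply: Qs' = 7 + 1(P - 5)
= 2 + 1P
New equilibrium quantity:
Q_new = 59/2
Tax revenue = tax * Q_new = 5 * 59/2 = 295/2

295/2


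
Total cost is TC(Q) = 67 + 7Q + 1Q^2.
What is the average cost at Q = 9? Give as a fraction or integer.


TC(9) = 67 + 7*9 + 1*9^2
TC(9) = 67 + 63 + 81 = 211
AC = TC/Q = 211/9 = 211/9

211/9


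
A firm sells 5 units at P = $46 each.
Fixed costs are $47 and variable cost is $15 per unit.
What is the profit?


Total Revenue = P * Q = 46 * 5 = $230
Total Cost = FC + VC*Q = 47 + 15*5 = $122
Profit = TR - TC = 230 - 122 = $108

$108


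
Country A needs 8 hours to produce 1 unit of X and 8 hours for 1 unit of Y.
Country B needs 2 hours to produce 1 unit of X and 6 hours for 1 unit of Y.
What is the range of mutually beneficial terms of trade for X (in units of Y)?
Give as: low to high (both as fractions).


Opportunity cost of X for Country A = hours_X / hours_Y = 8/8 = 1 units of Y
Opportunity cost of X for Country B = hours_X / hours_Y = 2/6 = 1/3 units of Y
Terms of trade must be between the two opportunity costs.
Range: 1/3 to 1

1/3 to 1


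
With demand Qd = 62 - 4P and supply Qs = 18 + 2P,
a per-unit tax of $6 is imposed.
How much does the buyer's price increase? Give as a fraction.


With a per-unit tax, the buyer's price increase depends on relative slopes.
Supply slope: d = 2, Demand slope: b = 4
Buyer's price increase = d * tax / (b + d)
= 2 * 6 / (4 + 2)
= 12 / 6 = 2

2


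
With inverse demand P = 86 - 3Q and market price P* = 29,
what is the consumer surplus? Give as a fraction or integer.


Maximum willingness to pay (at Q=0): P_max = 86
Quantity demanded at P* = 29:
Q* = (86 - 29)/3 = 19
CS = (1/2) * Q* * (P_max - P*)
CS = (1/2) * 19 * (86 - 29)
CS = (1/2) * 19 * 57 = 1083/2

1083/2


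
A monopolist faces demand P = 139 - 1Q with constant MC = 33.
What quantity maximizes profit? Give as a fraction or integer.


TR = P*Q = (139 - 1Q)Q = 139Q - 1Q^2
MR = dTR/dQ = 139 - 2Q
Set MR = MC:
139 - 2Q = 33
106 = 2Q
Q* = 106/2 = 53

53


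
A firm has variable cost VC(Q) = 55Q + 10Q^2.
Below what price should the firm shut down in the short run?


AVC(Q) = VC(Q)/Q = 55 + 10Q
AVC is increasing in Q, so minimum AVC is at Q -> 0+.
Min AVC = 55
The firm should shut down if P < 55.

55


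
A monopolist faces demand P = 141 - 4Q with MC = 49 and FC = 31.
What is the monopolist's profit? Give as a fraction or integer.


MR = MC: 141 - 8Q = 49
Q* = 23/2
P* = 141 - 4*23/2 = 95
Profit = (P* - MC)*Q* - FC
= (95 - 49)*23/2 - 31
= 46*23/2 - 31
= 529 - 31 = 498

498


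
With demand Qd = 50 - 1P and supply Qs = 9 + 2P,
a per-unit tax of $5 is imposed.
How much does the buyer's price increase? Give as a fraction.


With a per-unit tax, the buyer's price increase depends on relative slopes.
Supply slope: d = 2, Demand slope: b = 1
Buyer's price increase = d * tax / (b + d)
= 2 * 5 / (1 + 2)
= 10 / 3 = 10/3

10/3


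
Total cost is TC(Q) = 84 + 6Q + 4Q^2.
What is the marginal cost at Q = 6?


MC = dTC/dQ = 6 + 2*4*Q
At Q = 6:
MC = 6 + 8*6
MC = 6 + 48 = 54

54


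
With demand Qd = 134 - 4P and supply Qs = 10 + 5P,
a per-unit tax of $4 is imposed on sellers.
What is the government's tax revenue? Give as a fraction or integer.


With tax on sellers, new supply: Qs' = 10 + 5(P - 4)
= 5P - 10
New equilibrium quantity:
Q_new = 70
Tax revenue = tax * Q_new = 4 * 70 = 280

280


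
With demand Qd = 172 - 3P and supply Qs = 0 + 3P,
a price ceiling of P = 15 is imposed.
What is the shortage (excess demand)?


At P = 15:
Qd = 172 - 3*15 = 127
Qs = 0 + 3*15 = 45
Shortage = Qd - Qs = 127 - 45 = 82

82


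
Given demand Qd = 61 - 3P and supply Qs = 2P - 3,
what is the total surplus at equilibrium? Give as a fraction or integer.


Find equilibrium: 61 - 3P = 2P - 3
61 + 3 = 5P
P* = 64/5 = 64/5
Q* = 2*64/5 - 3 = 113/5
Inverse demand: P = 61/3 - Q/3, so P_max = 61/3
Inverse supply: P = 3/2 + Q/2, so P_min = 3/2
CS = (1/2) * 113/5 * (61/3 - 64/5) = 12769/150
PS = (1/2) * 113/5 * (64/5 - 3/2) = 12769/100
TS = CS + PS = 12769/150 + 12769/100 = 12769/60

12769/60


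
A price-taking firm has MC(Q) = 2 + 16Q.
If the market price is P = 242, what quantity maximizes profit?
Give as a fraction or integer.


In perfect competition, profit is maximized where P = MC.
242 = 2 + 16Q
240 = 16Q
Q* = 240/16 = 15

15


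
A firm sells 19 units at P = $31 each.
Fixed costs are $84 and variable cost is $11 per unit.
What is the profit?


Total Revenue = P * Q = 31 * 19 = $589
Total Cost = FC + VC*Q = 84 + 11*19 = $293
Profit = TR - TC = 589 - 293 = $296

$296


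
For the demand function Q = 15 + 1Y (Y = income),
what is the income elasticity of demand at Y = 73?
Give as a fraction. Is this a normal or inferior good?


dQ/dY = 1
At Y = 73: Q = 15 + 1*73 = 88
Ey = (dQ/dY)(Y/Q) = 1 * 73 / 88 = 73/88
Since Ey > 0, this is a normal good.

73/88 (normal good)


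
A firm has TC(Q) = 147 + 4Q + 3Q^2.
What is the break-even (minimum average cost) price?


AC(Q) = 147/Q + 4 + 3Q
To minimize: dAC/dQ = -147/Q^2 + 3 = 0
Q^2 = 147/3 = 49
Q* = 7
Min AC = 147/7 + 4 + 3*7
Min AC = 21 + 4 + 21 = 46

46


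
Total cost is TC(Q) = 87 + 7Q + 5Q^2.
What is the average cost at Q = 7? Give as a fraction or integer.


TC(7) = 87 + 7*7 + 5*7^2
TC(7) = 87 + 49 + 245 = 381
AC = TC/Q = 381/7 = 381/7

381/7


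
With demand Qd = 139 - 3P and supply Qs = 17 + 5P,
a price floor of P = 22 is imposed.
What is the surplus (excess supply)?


At P = 22:
Qd = 139 - 3*22 = 73
Qs = 17 + 5*22 = 127
Surplus = Qs - Qd = 127 - 73 = 54

54


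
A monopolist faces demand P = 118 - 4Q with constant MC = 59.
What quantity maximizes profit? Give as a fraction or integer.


TR = P*Q = (118 - 4Q)Q = 118Q - 4Q^2
MR = dTR/dQ = 118 - 8Q
Set MR = MC:
118 - 8Q = 59
59 = 8Q
Q* = 59/8 = 59/8

59/8


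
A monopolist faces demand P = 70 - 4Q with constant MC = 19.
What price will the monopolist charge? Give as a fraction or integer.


MR = 70 - 8Q
Set MR = MC: 70 - 8Q = 19
Q* = 51/8
Substitute into demand:
P* = 70 - 4*51/8 = 89/2

89/2


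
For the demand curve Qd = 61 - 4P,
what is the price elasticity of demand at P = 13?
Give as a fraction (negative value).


dQ/dP = -4
At P = 13: Q = 61 - 4*13 = 9
E = (dQ/dP)(P/Q) = (-4)(13/9) = -52/9

-52/9


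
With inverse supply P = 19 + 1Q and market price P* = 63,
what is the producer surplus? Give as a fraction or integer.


Minimum supply price (at Q=0): P_min = 19
Quantity supplied at P* = 63:
Q* = (63 - 19)/1 = 44
PS = (1/2) * Q* * (P* - P_min)
PS = (1/2) * 44 * (63 - 19)
PS = (1/2) * 44 * 44 = 968

968


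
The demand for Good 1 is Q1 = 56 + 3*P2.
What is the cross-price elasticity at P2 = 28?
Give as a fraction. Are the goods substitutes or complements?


dQ1/dP2 = 3
At P2 = 28: Q1 = 56 + 3*28 = 140
Exy = (dQ1/dP2)(P2/Q1) = 3 * 28 / 140 = 3/5
Since Exy > 0, the goods are substitutes.

3/5 (substitutes)


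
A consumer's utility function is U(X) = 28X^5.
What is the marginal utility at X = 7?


MU = dU/dX = 28*5*X^(5-1)
MU = 140*X^4
At X = 7:
MU = 140 * 7^4
MU = 140 * 2401 = 336140

336140


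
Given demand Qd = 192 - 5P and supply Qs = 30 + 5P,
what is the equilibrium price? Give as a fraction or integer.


At equilibrium, Qd = Qs.
192 - 5P = 30 + 5P
192 - 30 = 5P + 5P
162 = 10P
P* = 162/10 = 81/5

81/5


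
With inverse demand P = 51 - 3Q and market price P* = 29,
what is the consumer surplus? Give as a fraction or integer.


Maximum willingness to pay (at Q=0): P_max = 51
Quantity demanded at P* = 29:
Q* = (51 - 29)/3 = 22/3
CS = (1/2) * Q* * (P_max - P*)
CS = (1/2) * 22/3 * (51 - 29)
CS = (1/2) * 22/3 * 22 = 242/3

242/3


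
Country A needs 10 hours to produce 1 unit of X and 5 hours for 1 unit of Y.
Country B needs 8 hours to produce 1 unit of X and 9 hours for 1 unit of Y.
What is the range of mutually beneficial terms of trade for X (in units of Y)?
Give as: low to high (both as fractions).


Opportunity cost of X for Country A = hours_X / hours_Y = 10/5 = 2 units of Y
Opportunity cost of X for Country B = hours_X / hours_Y = 8/9 = 8/9 units of Y
Terms of trade must be between the two opportunity costs.
Range: 8/9 to 2

8/9 to 2


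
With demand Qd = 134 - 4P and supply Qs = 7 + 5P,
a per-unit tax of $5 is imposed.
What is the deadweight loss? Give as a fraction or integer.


Pre-tax equilibrium quantity: Q* = 698/9
Post-tax equilibrium quantity: Q_tax = 598/9
Reduction in quantity: Q* - Q_tax = 100/9
DWL = (1/2) * tax * (Q* - Q_tax)
DWL = (1/2) * 5 * 100/9 = 250/9

250/9


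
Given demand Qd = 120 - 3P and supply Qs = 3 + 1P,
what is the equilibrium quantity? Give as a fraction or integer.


First find equilibrium price:
120 - 3P = 3 + 1P
P* = 117/4 = 117/4
Then substitute into demand:
Q* = 120 - 3 * 117/4 = 129/4

129/4


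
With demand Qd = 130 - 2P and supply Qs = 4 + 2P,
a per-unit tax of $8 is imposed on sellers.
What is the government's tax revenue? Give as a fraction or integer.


With tax on sellers, new supply: Qs' = 4 + 2(P - 8)
= 2P - 12
New equilibrium quantity:
Q_new = 59
Tax revenue = tax * Q_new = 8 * 59 = 472

472


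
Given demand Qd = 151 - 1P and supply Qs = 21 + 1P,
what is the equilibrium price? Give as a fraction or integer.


At equilibrium, Qd = Qs.
151 - 1P = 21 + 1P
151 - 21 = 1P + 1P
130 = 2P
P* = 130/2 = 65

65


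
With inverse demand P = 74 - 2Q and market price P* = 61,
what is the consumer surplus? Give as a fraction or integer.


Maximum willingness to pay (at Q=0): P_max = 74
Quantity demanded at P* = 61:
Q* = (74 - 61)/2 = 13/2
CS = (1/2) * Q* * (P_max - P*)
CS = (1/2) * 13/2 * (74 - 61)
CS = (1/2) * 13/2 * 13 = 169/4

169/4


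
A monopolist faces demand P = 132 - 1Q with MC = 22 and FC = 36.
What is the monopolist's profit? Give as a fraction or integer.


MR = MC: 132 - 2Q = 22
Q* = 55
P* = 132 - 1*55 = 77
Profit = (P* - MC)*Q* - FC
= (77 - 22)*55 - 36
= 55*55 - 36
= 3025 - 36 = 2989

2989


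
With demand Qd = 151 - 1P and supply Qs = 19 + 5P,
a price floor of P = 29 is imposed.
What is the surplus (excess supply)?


At P = 29:
Qd = 151 - 1*29 = 122
Qs = 19 + 5*29 = 164
Surplus = Qs - Qd = 164 - 122 = 42

42


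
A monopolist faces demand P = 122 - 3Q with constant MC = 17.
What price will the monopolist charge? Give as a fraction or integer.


MR = 122 - 6Q
Set MR = MC: 122 - 6Q = 17
Q* = 35/2
Substitute into demand:
P* = 122 - 3*35/2 = 139/2

139/2


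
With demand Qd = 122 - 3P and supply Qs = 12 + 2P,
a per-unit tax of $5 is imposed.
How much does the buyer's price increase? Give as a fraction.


With a per-unit tax, the buyer's price increase depends on relative slopes.
Supply slope: d = 2, Demand slope: b = 3
Buyer's price increase = d * tax / (b + d)
= 2 * 5 / (3 + 2)
= 10 / 5 = 2

2


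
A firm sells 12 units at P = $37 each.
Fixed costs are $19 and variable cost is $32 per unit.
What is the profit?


Total Revenue = P * Q = 37 * 12 = $444
Total Cost = FC + VC*Q = 19 + 32*12 = $403
Profit = TR - TC = 444 - 403 = $41

$41


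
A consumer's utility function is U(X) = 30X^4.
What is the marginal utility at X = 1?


MU = dU/dX = 30*4*X^(4-1)
MU = 120*X^3
At X = 1:
MU = 120 * 1^3
MU = 120 * 1 = 120

120


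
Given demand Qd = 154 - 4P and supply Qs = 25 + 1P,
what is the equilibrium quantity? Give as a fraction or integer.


First find equilibrium price:
154 - 4P = 25 + 1P
P* = 129/5 = 129/5
Then substitute into demand:
Q* = 154 - 4 * 129/5 = 254/5

254/5


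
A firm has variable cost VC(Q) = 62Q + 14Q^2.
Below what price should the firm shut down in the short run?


AVC(Q) = VC(Q)/Q = 62 + 14Q
AVC is increasing in Q, so minimum AVC is at Q -> 0+.
Min AVC = 62
The firm should shut down if P < 62.

62


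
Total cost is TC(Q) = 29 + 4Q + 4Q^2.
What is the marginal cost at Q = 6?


MC = dTC/dQ = 4 + 2*4*Q
At Q = 6:
MC = 4 + 8*6
MC = 4 + 48 = 52

52


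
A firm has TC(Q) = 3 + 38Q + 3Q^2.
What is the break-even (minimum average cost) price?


AC(Q) = 3/Q + 38 + 3Q
To minimize: dAC/dQ = -3/Q^2 + 3 = 0
Q^2 = 3/3 = 1
Q* = 1
Min AC = 3/1 + 38 + 3*1
Min AC = 3 + 38 + 3 = 44

44


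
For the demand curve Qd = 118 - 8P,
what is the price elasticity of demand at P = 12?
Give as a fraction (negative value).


dQ/dP = -8
At P = 12: Q = 118 - 8*12 = 22
E = (dQ/dP)(P/Q) = (-8)(12/22) = -48/11

-48/11


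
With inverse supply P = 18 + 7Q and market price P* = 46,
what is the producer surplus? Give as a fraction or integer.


Minimum supply price (at Q=0): P_min = 18
Quantity supplied at P* = 46:
Q* = (46 - 18)/7 = 4
PS = (1/2) * Q* * (P* - P_min)
PS = (1/2) * 4 * (46 - 18)
PS = (1/2) * 4 * 28 = 56

56


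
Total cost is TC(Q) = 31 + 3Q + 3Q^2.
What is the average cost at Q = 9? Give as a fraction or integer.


TC(9) = 31 + 3*9 + 3*9^2
TC(9) = 31 + 27 + 243 = 301
AC = TC/Q = 301/9 = 301/9

301/9


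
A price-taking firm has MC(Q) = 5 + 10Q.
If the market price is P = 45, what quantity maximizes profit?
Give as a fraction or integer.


In perfect competition, profit is maximized where P = MC.
45 = 5 + 10Q
40 = 10Q
Q* = 40/10 = 4

4


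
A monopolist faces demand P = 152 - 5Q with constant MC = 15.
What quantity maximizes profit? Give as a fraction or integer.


TR = P*Q = (152 - 5Q)Q = 152Q - 5Q^2
MR = dTR/dQ = 152 - 10Q
Set MR = MC:
152 - 10Q = 15
137 = 10Q
Q* = 137/10 = 137/10

137/10


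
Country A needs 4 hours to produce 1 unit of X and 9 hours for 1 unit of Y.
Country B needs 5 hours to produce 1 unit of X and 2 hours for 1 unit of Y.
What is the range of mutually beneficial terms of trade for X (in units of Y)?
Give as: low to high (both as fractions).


Opportunity cost of X for Country A = hours_X / hours_Y = 4/9 = 4/9 units of Y
Opportunity cost of X for Country B = hours_X / hours_Y = 5/2 = 5/2 units of Y
Terms of trade must be between the two opportunity costs.
Range: 4/9 to 5/2

4/9 to 5/2


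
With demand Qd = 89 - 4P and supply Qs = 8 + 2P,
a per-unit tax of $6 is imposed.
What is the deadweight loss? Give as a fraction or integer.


Pre-tax equilibrium quantity: Q* = 35
Post-tax equilibrium quantity: Q_tax = 27
Reduction in quantity: Q* - Q_tax = 8
DWL = (1/2) * tax * (Q* - Q_tax)
DWL = (1/2) * 6 * 8 = 24

24


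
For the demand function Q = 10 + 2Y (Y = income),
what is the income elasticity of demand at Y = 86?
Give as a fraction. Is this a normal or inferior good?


dQ/dY = 2
At Y = 86: Q = 10 + 2*86 = 182
Ey = (dQ/dY)(Y/Q) = 2 * 86 / 182 = 86/91
Since Ey > 0, this is a normal good.

86/91 (normal good)


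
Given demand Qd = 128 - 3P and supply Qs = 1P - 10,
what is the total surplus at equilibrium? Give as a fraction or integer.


Find equilibrium: 128 - 3P = 1P - 10
128 + 10 = 4P
P* = 138/4 = 69/2
Q* = 1*69/2 - 10 = 49/2
Inverse demand: P = 128/3 - Q/3, so P_max = 128/3
Inverse supply: P = 10 + Q/1, so P_min = 10
CS = (1/2) * 49/2 * (128/3 - 69/2) = 2401/24
PS = (1/2) * 49/2 * (69/2 - 10) = 2401/8
TS = CS + PS = 2401/24 + 2401/8 = 2401/6

2401/6


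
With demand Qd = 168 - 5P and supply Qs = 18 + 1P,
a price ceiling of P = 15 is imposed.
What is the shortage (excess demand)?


At P = 15:
Qd = 168 - 5*15 = 93
Qs = 18 + 1*15 = 33
Shortage = Qd - Qs = 93 - 33 = 60

60
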